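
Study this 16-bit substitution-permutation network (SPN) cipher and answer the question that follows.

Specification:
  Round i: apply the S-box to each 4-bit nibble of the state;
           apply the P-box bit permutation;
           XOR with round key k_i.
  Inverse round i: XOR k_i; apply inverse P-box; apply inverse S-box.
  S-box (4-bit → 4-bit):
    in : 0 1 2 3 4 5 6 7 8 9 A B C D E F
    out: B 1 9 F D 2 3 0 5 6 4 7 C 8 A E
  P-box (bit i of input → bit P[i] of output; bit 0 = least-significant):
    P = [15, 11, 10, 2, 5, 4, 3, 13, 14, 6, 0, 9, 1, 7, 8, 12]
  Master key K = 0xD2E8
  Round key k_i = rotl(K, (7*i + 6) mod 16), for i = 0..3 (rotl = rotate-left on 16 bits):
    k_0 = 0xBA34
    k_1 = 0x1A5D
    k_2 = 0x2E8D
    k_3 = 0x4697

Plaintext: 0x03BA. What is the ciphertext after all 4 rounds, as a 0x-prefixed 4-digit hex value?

0x10BE

s_0 = plaintext = 0x03BA
s_1 = Round(s_0, k_0) = 0xECCF
s_2 = Round(s_1, k_1) = 0x24D0
s_3 = Round(s_2, k_2) = 0xD48A
s_4 = Round(s_3, k_3) = 0x10BE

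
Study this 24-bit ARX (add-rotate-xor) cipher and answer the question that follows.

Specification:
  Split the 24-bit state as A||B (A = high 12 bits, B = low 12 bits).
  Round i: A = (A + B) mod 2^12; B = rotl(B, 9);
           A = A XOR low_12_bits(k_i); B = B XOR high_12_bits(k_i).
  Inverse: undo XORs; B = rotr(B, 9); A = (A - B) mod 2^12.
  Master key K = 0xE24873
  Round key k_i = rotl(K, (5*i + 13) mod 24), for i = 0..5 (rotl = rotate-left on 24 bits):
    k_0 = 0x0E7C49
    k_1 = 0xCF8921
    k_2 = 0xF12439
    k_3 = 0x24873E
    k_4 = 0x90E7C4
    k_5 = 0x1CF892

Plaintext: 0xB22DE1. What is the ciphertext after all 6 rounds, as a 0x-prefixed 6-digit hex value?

0xE28CE3

s_0 = plaintext = 0xB22DE1
s_1 = Round(s_0, k_0) = 0x54A35B
s_2 = Round(s_1, k_1) = 0x184A93
s_3 = Round(s_2, k_2) = 0x82E840
s_4 = Round(s_3, k_3) = 0x750340
s_5 = Round(s_4, k_4) = 0xD54966
s_6 = Round(s_5, k_5) = 0xE28CE3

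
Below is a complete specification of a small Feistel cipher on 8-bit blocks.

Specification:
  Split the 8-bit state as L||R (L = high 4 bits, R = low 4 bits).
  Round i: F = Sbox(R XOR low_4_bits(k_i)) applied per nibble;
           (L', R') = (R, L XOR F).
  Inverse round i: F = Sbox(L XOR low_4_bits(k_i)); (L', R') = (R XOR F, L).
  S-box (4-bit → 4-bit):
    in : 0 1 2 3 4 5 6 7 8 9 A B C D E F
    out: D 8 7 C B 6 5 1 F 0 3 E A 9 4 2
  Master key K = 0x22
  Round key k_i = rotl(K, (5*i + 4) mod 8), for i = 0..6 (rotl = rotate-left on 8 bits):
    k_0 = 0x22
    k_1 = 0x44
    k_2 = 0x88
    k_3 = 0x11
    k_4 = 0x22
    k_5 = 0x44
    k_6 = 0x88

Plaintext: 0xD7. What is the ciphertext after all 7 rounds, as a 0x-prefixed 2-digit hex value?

s_0 = plaintext = 0xD7
s_1 = Round(s_0, k_0) = 0x7B
s_2 = Round(s_1, k_1) = 0xB5
s_3 = Round(s_2, k_2) = 0x52
s_4 = Round(s_3, k_3) = 0x29
s_5 = Round(s_4, k_4) = 0x9C
s_6 = Round(s_5, k_5) = 0xC6
s_7 = Round(s_6, k_6) = 0x68

0x68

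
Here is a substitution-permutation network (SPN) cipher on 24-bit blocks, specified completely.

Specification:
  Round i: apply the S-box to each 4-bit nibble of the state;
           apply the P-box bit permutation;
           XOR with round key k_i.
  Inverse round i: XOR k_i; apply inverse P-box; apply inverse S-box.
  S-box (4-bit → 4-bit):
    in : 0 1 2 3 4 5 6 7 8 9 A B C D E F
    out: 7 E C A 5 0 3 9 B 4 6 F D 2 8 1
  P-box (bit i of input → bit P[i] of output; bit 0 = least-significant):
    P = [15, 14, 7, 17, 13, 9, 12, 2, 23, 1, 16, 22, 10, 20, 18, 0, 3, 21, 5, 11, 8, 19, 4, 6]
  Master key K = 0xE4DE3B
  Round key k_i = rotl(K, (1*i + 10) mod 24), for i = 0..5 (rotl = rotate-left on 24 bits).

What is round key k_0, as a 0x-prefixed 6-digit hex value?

0x78EF93

K = 0xE4DE3B
k_0 = rotl(K, (1*0+10) mod 24) = rotl(K, 10) = 0x78EF93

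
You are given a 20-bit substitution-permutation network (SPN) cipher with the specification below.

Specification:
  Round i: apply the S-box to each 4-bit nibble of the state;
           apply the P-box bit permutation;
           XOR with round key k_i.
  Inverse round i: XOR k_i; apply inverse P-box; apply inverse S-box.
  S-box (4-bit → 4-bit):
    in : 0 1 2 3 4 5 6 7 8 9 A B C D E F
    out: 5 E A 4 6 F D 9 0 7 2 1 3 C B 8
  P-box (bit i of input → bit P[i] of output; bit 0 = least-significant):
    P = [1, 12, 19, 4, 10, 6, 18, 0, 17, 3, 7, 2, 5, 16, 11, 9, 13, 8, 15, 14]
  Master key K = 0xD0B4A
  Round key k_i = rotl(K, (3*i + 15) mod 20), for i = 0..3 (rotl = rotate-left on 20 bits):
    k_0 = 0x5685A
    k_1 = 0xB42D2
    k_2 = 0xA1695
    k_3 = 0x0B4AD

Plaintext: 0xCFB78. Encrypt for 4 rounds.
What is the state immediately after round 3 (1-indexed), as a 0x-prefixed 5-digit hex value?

0x561CB

s_0 = plaintext = 0xCFB78
s_1 = Round(s_0, k_0) = 0x74F5B
s_2 = Round(s_1, k_1) = 0xE2E95
s_3 = Round(s_2, k_2) = 0x561CB
s_4 = Round(s_3, k_3) = 0x05B43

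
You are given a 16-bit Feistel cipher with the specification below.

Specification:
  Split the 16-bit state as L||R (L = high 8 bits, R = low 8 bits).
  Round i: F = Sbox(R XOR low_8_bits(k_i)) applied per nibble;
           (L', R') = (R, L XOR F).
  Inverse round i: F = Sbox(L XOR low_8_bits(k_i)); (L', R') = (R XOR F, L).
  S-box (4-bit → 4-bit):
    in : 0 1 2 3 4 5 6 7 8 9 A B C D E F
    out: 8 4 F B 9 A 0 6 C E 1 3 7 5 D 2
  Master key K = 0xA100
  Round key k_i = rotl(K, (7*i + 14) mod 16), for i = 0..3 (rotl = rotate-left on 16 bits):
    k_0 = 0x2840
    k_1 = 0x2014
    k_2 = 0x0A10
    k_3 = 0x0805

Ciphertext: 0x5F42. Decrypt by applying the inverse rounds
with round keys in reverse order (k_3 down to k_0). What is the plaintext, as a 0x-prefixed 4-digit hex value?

s_0 = ciphertext = 0x5F42
s_1 = InvRound(s_0, k_3) = 0xE35F
s_2 = InvRound(s_1, k_2) = 0x74E3
s_3 = InvRound(s_2, k_1) = 0xEB74
s_4 = InvRound(s_3, k_0) = 0x67EB

0x67EB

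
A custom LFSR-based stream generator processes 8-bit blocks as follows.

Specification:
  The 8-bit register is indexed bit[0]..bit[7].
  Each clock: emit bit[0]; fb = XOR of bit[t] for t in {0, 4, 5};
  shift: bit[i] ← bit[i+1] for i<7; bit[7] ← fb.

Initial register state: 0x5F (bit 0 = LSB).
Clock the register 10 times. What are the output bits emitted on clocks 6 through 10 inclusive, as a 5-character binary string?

01000

reg_0 = 0x5F
clock 1: out=1, reg = 0x2F
clock 2: out=1, reg = 0x17
clock 3: out=1, reg = 0x0B
clock 4: out=1, reg = 0x85
clock 5: out=1, reg = 0xC2
clock 6: out=0, reg = 0x61
clock 7: out=1, reg = 0x30
clock 8: out=0, reg = 0x18
clock 9: out=0, reg = 0x8C
clock 10: out=0, reg = 0x46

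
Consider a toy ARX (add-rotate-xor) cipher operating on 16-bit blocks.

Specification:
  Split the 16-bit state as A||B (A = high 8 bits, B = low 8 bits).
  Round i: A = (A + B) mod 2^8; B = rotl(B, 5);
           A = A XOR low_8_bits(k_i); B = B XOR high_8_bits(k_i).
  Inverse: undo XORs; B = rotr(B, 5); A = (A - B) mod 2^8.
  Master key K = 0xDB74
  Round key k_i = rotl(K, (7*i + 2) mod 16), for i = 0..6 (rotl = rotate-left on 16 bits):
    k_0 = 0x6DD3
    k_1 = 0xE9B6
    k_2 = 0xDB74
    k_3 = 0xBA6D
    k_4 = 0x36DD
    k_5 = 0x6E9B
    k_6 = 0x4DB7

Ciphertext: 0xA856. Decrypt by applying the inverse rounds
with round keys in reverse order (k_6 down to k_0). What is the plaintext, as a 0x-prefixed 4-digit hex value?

0x16CC

s_0 = ciphertext = 0xA856
s_1 = InvRound(s_0, k_6) = 0x47D8
s_2 = InvRound(s_1, k_5) = 0x27B5
s_3 = InvRound(s_2, k_4) = 0xDE1C
s_4 = InvRound(s_3, k_3) = 0x7E35
s_5 = InvRound(s_4, k_2) = 0x9377
s_6 = InvRound(s_5, k_1) = 0x31F4
s_7 = InvRound(s_6, k_0) = 0x16CC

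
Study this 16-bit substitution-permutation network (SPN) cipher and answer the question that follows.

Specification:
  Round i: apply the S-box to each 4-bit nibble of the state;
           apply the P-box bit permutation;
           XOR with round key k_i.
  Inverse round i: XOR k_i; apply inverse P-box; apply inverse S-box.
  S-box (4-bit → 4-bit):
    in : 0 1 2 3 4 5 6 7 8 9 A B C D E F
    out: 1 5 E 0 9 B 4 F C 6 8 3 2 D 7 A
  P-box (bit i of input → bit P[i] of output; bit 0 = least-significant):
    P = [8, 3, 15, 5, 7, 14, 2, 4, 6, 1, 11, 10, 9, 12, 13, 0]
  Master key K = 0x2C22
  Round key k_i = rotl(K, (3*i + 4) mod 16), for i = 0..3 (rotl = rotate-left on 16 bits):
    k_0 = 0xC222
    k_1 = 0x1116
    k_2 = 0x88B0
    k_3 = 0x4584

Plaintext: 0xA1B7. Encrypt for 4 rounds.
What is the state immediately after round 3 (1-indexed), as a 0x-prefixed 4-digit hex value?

0xD62B

s_0 = plaintext = 0xA1B7
s_1 = Round(s_0, k_0) = 0x0BCB
s_2 = Round(s_1, k_1) = 0x525C
s_3 = Round(s_2, k_2) = 0xD62B
s_4 = Round(s_3, k_3) = 0x2E99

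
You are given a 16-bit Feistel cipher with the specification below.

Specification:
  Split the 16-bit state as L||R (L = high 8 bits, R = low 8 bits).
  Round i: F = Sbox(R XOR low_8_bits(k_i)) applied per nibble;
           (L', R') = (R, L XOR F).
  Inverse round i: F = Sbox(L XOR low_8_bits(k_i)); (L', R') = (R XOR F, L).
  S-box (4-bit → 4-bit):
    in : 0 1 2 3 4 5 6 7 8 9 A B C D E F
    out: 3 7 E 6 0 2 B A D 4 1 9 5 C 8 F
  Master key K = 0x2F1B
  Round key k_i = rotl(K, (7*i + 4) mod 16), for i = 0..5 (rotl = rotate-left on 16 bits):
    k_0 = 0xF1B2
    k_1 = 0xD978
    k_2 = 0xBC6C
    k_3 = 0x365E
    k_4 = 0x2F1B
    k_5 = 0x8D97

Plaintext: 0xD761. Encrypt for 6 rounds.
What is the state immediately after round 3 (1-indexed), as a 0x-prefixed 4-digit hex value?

s_0 = plaintext = 0xD761
s_1 = Round(s_0, k_0) = 0x6111
s_2 = Round(s_1, k_1) = 0x11D5
s_3 = Round(s_2, k_2) = 0xD585
s_4 = Round(s_3, k_3) = 0x851C
s_5 = Round(s_4, k_4) = 0x1CBF
s_6 = Round(s_5, k_5) = 0xBFF1

0xD585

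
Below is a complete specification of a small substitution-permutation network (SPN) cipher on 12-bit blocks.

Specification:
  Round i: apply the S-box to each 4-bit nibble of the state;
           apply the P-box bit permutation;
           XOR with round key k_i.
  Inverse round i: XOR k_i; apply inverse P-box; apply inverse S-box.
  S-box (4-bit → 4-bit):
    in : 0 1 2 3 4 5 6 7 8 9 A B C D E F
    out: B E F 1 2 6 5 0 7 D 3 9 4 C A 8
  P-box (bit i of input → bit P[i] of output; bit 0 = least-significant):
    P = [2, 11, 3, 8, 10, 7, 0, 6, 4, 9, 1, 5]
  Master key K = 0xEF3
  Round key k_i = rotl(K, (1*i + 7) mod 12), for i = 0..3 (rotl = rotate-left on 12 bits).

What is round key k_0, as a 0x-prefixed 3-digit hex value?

0x9F7

K = 0xEF3
k_0 = rotl(K, (1*0+7) mod 12) = rotl(K, 7) = 0x9F7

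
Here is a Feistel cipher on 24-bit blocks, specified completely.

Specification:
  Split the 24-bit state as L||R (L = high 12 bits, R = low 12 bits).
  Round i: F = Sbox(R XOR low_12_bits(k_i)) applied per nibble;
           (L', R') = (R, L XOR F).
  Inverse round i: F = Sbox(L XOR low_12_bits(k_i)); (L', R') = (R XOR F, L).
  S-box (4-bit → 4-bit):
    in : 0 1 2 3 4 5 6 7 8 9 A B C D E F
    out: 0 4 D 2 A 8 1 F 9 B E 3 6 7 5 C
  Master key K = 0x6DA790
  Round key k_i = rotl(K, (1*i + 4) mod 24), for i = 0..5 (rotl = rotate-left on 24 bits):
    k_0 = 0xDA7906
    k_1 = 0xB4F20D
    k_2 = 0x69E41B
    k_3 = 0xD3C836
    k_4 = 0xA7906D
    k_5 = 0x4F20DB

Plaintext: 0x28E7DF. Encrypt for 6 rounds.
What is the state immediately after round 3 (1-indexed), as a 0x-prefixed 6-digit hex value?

0xF164F2

s_0 = plaintext = 0x28E7DF
s_1 = Round(s_0, k_0) = 0x7DF7F5
s_2 = Round(s_1, k_1) = 0x7F5F16
s_3 = Round(s_2, k_2) = 0xF164F2
s_4 = Round(s_3, k_3) = 0x4F297C
s_5 = Round(s_4, k_4) = 0x97CFB6
s_6 = Round(s_5, k_5) = 0xFB656B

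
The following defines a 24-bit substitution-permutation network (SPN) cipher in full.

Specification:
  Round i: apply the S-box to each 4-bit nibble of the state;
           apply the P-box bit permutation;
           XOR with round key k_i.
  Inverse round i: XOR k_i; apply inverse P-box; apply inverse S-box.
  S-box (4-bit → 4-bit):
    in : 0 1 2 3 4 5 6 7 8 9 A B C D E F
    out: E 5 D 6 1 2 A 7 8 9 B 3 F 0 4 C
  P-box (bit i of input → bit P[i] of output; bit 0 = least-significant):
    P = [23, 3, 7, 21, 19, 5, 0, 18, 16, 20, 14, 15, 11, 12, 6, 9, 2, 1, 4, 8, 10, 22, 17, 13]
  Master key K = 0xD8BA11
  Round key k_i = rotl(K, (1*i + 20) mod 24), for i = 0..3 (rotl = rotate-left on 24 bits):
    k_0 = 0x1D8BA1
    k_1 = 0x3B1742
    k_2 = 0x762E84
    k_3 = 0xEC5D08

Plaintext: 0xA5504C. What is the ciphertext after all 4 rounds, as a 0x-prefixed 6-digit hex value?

s_0 = plaintext = 0xA5504C
s_1 = Round(s_0, k_0) = 0xE57F2B
s_2 = Round(s_1, k_1) = 0xB5CF09
s_3 = Round(s_2, k_2) = 0x92F0E7
s_4 = Round(s_3, k_3) = 0x7CBAD5

0x7CBAD5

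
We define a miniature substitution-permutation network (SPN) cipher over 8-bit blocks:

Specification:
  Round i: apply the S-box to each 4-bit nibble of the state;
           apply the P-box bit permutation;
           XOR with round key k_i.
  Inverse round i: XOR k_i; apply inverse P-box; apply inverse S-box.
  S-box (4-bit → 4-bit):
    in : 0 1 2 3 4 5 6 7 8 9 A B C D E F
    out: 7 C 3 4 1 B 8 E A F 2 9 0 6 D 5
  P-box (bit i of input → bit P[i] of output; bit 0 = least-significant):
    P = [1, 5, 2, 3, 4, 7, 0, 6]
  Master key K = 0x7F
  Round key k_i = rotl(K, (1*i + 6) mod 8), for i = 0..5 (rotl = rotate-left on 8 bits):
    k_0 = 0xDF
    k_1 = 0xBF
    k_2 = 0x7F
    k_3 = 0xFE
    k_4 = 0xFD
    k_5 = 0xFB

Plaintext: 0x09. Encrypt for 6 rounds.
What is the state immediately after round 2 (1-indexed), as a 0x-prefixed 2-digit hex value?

0xD9

s_0 = plaintext = 0x09
s_1 = Round(s_0, k_0) = 0x60
s_2 = Round(s_1, k_1) = 0xD9
s_3 = Round(s_2, k_2) = 0xD0
s_4 = Round(s_3, k_3) = 0x59
s_5 = Round(s_4, k_4) = 0x03
s_6 = Round(s_5, k_5) = 0x6E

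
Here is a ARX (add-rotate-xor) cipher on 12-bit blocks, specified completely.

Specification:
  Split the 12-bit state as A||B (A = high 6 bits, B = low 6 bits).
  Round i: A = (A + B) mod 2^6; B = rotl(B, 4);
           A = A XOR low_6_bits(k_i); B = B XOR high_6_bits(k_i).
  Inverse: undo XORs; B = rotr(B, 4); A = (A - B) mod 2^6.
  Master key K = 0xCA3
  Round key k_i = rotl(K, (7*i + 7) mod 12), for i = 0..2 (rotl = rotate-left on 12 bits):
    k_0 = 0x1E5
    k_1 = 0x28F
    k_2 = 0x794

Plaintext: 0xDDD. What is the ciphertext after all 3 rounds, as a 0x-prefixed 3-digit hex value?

s_0 = plaintext = 0xDDD
s_1 = Round(s_0, k_0) = 0xC50
s_2 = Round(s_1, k_1) = 0x38E
s_3 = Round(s_2, k_2) = 0x23D

0x23D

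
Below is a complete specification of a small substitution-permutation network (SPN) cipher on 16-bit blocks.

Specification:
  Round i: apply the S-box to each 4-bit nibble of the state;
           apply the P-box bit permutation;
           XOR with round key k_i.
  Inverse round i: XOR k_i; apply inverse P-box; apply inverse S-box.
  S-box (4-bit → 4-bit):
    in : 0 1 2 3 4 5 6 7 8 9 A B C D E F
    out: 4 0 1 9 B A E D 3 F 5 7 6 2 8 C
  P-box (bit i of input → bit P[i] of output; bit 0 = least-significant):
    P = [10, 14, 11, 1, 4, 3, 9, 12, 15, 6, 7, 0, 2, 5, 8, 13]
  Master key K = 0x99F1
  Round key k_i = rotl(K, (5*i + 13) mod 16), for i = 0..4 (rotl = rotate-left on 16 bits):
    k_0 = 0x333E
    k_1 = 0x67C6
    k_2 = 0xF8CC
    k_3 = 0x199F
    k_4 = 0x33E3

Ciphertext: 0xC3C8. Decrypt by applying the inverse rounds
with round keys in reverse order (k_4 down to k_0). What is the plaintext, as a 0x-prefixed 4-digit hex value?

s_0 = ciphertext = 0xC3C8
s_1 = InvRound(s_0, k_4) = 0x5355
s_2 = InvRound(s_1, k_3) = 0x1CC6
s_3 = InvRound(s_2, k_2) = 0xE2D4
s_4 = InvRound(s_3, k_1) = 0x0223
s_5 = InvRound(s_4, k_0) = 0x7E41

0x7E41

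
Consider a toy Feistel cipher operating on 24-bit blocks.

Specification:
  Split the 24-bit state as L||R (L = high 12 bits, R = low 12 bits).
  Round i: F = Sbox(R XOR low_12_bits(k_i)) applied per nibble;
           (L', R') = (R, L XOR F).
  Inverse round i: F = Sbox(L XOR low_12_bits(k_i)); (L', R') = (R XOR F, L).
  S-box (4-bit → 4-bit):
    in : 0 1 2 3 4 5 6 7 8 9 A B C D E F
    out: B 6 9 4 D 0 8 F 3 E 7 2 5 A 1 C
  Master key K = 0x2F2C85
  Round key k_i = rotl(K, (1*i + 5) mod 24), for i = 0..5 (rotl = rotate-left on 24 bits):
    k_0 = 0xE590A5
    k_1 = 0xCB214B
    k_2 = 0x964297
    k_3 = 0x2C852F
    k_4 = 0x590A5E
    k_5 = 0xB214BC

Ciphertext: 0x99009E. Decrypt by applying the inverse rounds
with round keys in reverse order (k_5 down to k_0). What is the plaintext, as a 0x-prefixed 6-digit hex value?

0x6650EC

s_0 = ciphertext = 0x99009E
s_1 = InvRound(s_0, k_5) = 0xA0B990
s_2 = InvRound(s_1, k_4) = 0x290A0B
s_3 = InvRound(s_2, k_3) = 0x527290
s_4 = InvRound(s_3, k_2) = 0xDBB527
s_5 = InvRound(s_4, k_1) = 0x0ECDBB
s_6 = InvRound(s_5, k_0) = 0x6650EC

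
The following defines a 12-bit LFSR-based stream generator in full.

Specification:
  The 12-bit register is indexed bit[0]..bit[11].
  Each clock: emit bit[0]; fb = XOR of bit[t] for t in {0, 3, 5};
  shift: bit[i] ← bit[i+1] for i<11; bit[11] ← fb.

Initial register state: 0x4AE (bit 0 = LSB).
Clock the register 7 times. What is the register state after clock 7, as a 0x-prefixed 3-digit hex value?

0x3C9

reg_0 = 0x4AE
clock 1: out=0, reg = 0x257
clock 2: out=1, reg = 0x92B
clock 3: out=1, reg = 0xC95
clock 4: out=1, reg = 0xE4A
clock 5: out=0, reg = 0xF25
clock 6: out=1, reg = 0x792
clock 7: out=0, reg = 0x3C9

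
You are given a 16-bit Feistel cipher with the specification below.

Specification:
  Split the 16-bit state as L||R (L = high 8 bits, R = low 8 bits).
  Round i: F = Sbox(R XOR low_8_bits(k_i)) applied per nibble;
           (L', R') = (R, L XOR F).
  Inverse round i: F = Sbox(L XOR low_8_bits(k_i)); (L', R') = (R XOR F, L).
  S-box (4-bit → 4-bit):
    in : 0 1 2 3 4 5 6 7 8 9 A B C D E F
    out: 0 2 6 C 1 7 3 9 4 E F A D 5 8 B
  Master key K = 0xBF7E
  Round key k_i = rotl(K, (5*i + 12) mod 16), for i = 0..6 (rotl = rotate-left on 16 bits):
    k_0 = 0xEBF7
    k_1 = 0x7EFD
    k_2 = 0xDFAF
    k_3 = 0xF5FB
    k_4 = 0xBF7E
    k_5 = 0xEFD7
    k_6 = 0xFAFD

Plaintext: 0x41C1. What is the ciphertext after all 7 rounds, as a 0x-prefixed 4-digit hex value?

s_0 = plaintext = 0x41C1
s_1 = Round(s_0, k_0) = 0xC182
s_2 = Round(s_1, k_1) = 0x825A
s_3 = Round(s_2, k_2) = 0x5A35
s_4 = Round(s_3, k_3) = 0x3582
s_5 = Round(s_4, k_4) = 0x8288
s_6 = Round(s_5, k_5) = 0x88F9
s_7 = Round(s_6, k_6) = 0xF989

0xF989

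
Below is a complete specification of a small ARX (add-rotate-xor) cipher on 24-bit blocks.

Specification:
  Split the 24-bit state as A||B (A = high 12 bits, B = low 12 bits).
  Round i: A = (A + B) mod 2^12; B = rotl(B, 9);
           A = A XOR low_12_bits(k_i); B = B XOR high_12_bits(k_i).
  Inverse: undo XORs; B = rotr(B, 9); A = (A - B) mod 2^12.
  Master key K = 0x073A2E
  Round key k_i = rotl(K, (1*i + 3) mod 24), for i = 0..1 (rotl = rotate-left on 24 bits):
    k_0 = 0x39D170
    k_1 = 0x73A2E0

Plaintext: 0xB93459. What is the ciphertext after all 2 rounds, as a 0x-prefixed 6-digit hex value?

s_0 = plaintext = 0xB93459
s_1 = Round(s_0, k_0) = 0xE9C116
s_2 = Round(s_1, k_1) = 0xD52B18

0xD52B18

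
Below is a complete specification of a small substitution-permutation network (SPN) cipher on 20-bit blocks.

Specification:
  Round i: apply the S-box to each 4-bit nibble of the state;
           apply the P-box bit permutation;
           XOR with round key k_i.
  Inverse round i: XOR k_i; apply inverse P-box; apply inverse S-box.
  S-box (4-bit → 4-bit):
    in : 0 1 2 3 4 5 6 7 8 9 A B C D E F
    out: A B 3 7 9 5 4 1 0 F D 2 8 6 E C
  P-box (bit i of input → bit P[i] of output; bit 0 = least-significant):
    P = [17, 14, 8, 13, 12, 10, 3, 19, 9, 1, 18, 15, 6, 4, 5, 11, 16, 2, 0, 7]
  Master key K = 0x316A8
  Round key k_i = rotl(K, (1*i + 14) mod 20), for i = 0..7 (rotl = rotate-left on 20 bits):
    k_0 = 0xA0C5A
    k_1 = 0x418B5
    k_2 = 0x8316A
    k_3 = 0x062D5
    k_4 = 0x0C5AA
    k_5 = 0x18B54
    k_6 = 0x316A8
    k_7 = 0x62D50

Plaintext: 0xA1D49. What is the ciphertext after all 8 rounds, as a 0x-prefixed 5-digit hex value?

s_0 = plaintext = 0xA1D49
s_1 = Round(s_0, k_0) = 0x57589
s_2 = Round(s_1, k_1) = 0x37BF4
s_3 = Round(s_2, k_2) = 0x31125
s_4 = Round(s_3, k_3) = 0x3FD82
s_5 = Round(s_4, k_4) = 0x78D8D
s_6 = Round(s_5, k_5) = 0x4CA56
s_7 = Round(s_6, k_6) = 0x68D20
s_8 = Round(s_7, k_7) = 0x25953

0x25953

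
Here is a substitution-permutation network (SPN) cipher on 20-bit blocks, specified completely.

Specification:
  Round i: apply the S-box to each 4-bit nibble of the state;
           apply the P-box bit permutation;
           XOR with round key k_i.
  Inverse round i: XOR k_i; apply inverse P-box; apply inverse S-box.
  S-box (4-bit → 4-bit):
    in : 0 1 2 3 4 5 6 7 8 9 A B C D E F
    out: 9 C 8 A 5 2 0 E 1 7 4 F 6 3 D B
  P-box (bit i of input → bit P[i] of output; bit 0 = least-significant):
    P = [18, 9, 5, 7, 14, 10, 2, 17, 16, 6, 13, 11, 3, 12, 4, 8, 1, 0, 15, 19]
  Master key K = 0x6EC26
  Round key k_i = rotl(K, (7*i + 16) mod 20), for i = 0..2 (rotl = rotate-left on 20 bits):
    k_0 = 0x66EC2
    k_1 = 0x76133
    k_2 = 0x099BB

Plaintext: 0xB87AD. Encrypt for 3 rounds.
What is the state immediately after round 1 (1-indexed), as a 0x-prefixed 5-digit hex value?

0xAC48D

s_0 = plaintext = 0xB87AD
s_1 = Round(s_0, k_0) = 0xAC48D
s_2 = Round(s_1, k_1) = 0x29323
s_3 = Round(s_2, k_2) = 0xA8363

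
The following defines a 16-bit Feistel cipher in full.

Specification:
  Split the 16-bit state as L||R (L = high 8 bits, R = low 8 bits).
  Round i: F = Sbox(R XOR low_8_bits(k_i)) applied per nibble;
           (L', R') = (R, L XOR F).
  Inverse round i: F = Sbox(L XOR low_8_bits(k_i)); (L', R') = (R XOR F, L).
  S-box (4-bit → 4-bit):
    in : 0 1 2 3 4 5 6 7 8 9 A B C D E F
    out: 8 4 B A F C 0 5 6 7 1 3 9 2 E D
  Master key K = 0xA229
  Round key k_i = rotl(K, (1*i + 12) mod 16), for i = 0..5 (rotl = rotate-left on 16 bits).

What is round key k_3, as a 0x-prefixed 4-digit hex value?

K = 0xA229
k_0 = rotl(K, (1*0+12) mod 16) = rotl(K, 12) = 0x9A22
k_1 = rotl(K, (1*1+12) mod 16) = rotl(K, 13) = 0x3445
k_2 = rotl(K, (1*2+12) mod 16) = rotl(K, 14) = 0x688A
k_3 = rotl(K, (1*3+12) mod 16) = rotl(K, 15) = 0xD114

0xD114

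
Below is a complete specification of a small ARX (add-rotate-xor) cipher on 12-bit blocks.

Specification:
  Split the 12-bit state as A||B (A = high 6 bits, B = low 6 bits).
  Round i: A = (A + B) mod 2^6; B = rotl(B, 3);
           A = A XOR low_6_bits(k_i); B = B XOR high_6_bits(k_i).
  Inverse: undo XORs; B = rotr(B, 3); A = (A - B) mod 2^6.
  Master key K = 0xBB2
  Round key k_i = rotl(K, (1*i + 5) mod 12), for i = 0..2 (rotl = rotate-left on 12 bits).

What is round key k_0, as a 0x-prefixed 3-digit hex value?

K = 0xBB2
k_0 = rotl(K, (1*0+5) mod 12) = rotl(K, 5) = 0x657

0x657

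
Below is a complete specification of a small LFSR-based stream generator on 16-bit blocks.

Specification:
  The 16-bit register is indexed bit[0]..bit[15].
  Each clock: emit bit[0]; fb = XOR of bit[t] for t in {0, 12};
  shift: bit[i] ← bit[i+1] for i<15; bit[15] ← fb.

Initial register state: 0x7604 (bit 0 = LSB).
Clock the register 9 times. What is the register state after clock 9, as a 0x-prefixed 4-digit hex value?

0x99BB

reg_0 = 0x7604
clock 1: out=0, reg = 0xBB02
clock 2: out=0, reg = 0xDD81
clock 3: out=1, reg = 0x6EC0
clock 4: out=0, reg = 0x3760
clock 5: out=0, reg = 0x9BB0
clock 6: out=0, reg = 0xCDD8
clock 7: out=0, reg = 0x66EC
clock 8: out=0, reg = 0x3376
clock 9: out=0, reg = 0x99BB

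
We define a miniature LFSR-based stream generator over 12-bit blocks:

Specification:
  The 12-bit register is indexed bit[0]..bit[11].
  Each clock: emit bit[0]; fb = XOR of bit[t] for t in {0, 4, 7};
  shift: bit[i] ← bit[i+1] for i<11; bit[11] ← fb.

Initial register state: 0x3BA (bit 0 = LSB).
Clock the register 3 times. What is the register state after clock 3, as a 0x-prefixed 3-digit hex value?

reg_0 = 0x3BA
clock 1: out=0, reg = 0x1DD
clock 2: out=1, reg = 0x8EE
clock 3: out=0, reg = 0xC77

0xC77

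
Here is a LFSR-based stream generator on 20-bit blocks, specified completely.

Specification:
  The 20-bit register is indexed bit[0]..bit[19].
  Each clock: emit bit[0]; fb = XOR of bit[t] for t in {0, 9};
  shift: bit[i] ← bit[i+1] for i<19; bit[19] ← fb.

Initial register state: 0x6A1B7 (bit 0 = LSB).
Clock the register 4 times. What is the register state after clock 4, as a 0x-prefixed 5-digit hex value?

reg_0 = 0x6A1B7
clock 1: out=1, reg = 0xB50DB
clock 2: out=1, reg = 0xDA86D
clock 3: out=1, reg = 0xED436
clock 4: out=0, reg = 0x76A1B

0x76A1B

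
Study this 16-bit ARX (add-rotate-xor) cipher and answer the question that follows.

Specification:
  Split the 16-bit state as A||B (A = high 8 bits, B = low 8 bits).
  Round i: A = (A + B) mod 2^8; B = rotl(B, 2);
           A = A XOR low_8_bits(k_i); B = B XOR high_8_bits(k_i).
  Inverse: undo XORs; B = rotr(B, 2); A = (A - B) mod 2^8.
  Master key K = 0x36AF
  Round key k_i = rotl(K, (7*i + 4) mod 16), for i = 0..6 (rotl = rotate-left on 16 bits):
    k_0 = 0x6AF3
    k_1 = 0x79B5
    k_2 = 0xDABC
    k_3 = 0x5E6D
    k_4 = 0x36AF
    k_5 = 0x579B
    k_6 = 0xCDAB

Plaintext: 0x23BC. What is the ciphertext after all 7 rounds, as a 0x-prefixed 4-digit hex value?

0x8DD2

s_0 = plaintext = 0x23BC
s_1 = Round(s_0, k_0) = 0x2C98
s_2 = Round(s_1, k_1) = 0x711B
s_3 = Round(s_2, k_2) = 0x30B6
s_4 = Round(s_3, k_3) = 0x8B84
s_5 = Round(s_4, k_4) = 0xA024
s_6 = Round(s_5, k_5) = 0x5FC7
s_7 = Round(s_6, k_6) = 0x8DD2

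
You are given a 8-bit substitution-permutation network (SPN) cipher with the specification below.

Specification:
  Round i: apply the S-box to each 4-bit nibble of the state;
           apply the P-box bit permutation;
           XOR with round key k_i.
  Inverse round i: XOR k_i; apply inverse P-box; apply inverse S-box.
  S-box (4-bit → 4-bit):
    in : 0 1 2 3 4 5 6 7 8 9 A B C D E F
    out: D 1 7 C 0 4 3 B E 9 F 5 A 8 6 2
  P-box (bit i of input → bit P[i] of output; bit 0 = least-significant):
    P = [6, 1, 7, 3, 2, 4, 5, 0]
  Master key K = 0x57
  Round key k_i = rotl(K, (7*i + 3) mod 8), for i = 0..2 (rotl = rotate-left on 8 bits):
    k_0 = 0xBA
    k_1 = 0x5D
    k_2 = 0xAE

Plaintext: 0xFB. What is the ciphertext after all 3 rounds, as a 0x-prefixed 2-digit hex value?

s_0 = plaintext = 0xFB
s_1 = Round(s_0, k_0) = 0x6A
s_2 = Round(s_1, k_1) = 0x83
s_3 = Round(s_2, k_2) = 0x17

0x17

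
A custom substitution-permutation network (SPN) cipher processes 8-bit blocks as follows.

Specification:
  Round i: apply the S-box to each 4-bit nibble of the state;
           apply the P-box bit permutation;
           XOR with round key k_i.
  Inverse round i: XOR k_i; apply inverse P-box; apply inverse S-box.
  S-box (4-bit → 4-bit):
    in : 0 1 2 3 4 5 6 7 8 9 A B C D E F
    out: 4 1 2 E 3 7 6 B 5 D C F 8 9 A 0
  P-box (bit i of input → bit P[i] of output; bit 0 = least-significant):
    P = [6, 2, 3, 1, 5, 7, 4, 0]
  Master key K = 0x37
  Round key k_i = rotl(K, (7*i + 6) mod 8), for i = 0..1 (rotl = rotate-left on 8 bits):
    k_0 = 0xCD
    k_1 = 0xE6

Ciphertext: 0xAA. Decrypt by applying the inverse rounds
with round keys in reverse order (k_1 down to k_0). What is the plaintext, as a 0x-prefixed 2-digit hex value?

s_0 = ciphertext = 0xAA
s_1 = InvRound(s_0, k_1) = 0xF5
s_2 = InvRound(s_1, k_0) = 0x80

0x80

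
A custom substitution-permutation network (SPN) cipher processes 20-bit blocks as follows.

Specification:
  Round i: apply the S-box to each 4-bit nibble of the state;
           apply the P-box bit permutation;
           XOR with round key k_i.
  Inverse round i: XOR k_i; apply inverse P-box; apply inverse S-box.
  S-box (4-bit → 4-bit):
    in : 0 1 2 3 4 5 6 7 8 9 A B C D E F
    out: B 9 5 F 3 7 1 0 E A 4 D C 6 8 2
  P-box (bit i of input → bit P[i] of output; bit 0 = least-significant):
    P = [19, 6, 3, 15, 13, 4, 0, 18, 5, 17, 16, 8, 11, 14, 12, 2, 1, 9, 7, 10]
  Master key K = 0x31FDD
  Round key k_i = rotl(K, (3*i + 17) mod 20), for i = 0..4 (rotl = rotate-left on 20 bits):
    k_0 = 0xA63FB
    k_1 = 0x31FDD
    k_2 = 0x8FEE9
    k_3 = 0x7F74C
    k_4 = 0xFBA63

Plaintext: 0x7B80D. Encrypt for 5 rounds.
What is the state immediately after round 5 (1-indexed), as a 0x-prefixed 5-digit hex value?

0x6691B

s_0 = plaintext = 0x7B80D
s_1 = Round(s_0, k_0) = 0xD5AA7
s_2 = Round(s_1, k_1) = 0x2455C
s_3 = Round(s_2, k_2) = 0xB1652
s_4 = Round(s_3, k_3) = 0xFDBF3
s_5 = Round(s_4, k_4) = 0x6691B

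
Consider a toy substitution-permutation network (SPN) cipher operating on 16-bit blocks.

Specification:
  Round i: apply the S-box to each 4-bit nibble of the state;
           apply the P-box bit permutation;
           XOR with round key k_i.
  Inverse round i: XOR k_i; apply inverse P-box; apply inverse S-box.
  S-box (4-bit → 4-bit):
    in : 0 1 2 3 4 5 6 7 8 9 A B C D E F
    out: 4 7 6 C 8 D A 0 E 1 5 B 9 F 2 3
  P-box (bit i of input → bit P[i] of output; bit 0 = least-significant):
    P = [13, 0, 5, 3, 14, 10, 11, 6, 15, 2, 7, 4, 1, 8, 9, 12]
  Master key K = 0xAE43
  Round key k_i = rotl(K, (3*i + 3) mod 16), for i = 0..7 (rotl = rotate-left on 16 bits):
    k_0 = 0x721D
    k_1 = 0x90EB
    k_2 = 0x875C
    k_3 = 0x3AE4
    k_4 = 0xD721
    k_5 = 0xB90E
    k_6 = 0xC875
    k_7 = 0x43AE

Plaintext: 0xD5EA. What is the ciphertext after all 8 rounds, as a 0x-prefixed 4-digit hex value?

0x48FE

s_0 = plaintext = 0xD5EA
s_1 = Round(s_0, k_0) = 0xC5AF
s_2 = Round(s_1, k_1) = 0x6878
s_3 = Round(s_2, k_2) = 0x96E1
s_4 = Round(s_3, k_3) = 0x1ED3
s_5 = Round(s_4, k_4) = 0x984F
s_6 = Round(s_5, k_5) = 0x99D9
s_7 = Round(s_6, k_6) = 0x2437
s_8 = Round(s_7, k_7) = 0x48FE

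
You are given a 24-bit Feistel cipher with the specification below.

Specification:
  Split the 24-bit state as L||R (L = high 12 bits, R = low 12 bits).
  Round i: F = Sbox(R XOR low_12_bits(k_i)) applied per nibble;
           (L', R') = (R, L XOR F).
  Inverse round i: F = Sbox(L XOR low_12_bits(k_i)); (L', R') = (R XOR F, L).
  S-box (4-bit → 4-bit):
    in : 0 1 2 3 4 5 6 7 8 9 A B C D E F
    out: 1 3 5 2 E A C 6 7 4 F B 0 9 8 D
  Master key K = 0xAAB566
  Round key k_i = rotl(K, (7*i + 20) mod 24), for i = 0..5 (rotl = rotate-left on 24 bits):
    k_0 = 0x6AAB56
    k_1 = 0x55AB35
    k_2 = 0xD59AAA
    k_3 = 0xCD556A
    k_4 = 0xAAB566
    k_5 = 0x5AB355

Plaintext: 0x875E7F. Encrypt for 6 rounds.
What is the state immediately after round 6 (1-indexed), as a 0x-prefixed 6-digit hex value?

0x1F63B2

s_0 = plaintext = 0x875E7F
s_1 = Round(s_0, k_0) = 0xE7F221
s_2 = Round(s_1, k_1) = 0x221A41
s_3 = Round(s_2, k_2) = 0xA413AA
s_4 = Round(s_3, k_3) = 0x3AA640
s_5 = Round(s_4, k_4) = 0x6401F6
s_6 = Round(s_5, k_5) = 0x1F63B2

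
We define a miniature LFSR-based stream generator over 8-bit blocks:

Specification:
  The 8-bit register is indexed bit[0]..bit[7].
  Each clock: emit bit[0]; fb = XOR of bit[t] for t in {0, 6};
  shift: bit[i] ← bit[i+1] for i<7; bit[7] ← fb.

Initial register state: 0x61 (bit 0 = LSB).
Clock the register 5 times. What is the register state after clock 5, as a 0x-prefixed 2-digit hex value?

0x03

reg_0 = 0x61
clock 1: out=1, reg = 0x30
clock 2: out=0, reg = 0x18
clock 3: out=0, reg = 0x0C
clock 4: out=0, reg = 0x06
clock 5: out=0, reg = 0x03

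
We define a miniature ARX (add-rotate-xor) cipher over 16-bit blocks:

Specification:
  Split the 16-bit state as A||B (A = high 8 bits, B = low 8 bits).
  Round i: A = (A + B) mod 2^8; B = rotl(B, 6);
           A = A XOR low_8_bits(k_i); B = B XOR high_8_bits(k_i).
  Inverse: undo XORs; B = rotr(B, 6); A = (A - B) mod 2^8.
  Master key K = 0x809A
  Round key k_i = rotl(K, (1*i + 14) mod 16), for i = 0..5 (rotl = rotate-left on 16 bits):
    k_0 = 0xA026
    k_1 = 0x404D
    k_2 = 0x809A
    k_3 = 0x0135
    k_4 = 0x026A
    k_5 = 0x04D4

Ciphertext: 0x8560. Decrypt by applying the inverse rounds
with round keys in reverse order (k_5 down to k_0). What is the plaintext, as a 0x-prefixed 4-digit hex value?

0xACE9

s_0 = ciphertext = 0x8560
s_1 = InvRound(s_0, k_5) = 0xC091
s_2 = InvRound(s_1, k_4) = 0x5C4E
s_3 = InvRound(s_2, k_3) = 0x2C3D
s_4 = InvRound(s_3, k_2) = 0xC0F6
s_5 = InvRound(s_4, k_1) = 0xB3DA
s_6 = InvRound(s_5, k_0) = 0xACE9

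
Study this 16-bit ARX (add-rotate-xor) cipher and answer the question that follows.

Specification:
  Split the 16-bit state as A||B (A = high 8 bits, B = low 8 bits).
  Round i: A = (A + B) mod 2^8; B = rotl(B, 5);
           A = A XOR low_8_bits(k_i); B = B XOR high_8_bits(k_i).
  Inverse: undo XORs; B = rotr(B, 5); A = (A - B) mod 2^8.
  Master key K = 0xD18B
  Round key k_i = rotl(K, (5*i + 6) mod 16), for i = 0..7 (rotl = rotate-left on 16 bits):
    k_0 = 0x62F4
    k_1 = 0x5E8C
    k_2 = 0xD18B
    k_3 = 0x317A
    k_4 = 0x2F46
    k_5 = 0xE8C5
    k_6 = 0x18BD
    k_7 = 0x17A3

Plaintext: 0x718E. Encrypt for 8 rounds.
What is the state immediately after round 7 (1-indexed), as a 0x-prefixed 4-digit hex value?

s_0 = plaintext = 0x718E
s_1 = Round(s_0, k_0) = 0x0BB3
s_2 = Round(s_1, k_1) = 0x3228
s_3 = Round(s_2, k_2) = 0xD1D4
s_4 = Round(s_3, k_3) = 0xDFAB
s_5 = Round(s_4, k_4) = 0xCC5A
s_6 = Round(s_5, k_5) = 0xE3A3
s_7 = Round(s_6, k_6) = 0x3B6C
s_8 = Round(s_7, k_7) = 0x049A

0x3B6C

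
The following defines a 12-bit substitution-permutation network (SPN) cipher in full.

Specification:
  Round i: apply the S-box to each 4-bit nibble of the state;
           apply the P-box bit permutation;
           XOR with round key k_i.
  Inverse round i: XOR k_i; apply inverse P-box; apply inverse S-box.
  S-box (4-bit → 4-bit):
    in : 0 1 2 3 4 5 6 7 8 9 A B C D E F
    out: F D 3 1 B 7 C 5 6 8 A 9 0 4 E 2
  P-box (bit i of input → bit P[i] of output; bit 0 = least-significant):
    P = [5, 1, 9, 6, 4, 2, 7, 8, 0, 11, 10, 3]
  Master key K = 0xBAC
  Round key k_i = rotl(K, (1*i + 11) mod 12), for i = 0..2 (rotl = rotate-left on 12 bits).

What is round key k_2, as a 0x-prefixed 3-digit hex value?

0x759

K = 0xBAC
k_0 = rotl(K, (1*0+11) mod 12) = rotl(K, 11) = 0x5D6
k_1 = rotl(K, (1*1+11) mod 12) = rotl(K, 0) = 0xBAC
k_2 = rotl(K, (1*2+11) mod 12) = rotl(K, 1) = 0x759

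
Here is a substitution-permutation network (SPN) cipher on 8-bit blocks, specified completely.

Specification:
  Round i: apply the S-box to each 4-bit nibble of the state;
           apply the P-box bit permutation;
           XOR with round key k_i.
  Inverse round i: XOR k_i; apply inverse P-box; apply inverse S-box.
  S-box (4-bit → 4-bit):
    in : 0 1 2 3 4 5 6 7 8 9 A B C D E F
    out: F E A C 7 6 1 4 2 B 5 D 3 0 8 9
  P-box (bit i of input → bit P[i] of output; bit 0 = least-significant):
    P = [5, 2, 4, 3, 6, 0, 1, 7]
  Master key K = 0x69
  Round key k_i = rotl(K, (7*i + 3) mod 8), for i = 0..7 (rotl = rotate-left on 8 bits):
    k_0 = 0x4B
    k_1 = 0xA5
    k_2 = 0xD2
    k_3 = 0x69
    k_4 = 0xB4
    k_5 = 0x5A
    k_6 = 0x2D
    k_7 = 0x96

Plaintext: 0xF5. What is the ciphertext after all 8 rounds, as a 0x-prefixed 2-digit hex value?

0x18

s_0 = plaintext = 0xF5
s_1 = Round(s_0, k_0) = 0x9F
s_2 = Round(s_1, k_1) = 0x4C
s_3 = Round(s_2, k_2) = 0xB5
s_4 = Round(s_3, k_3) = 0xBF
s_5 = Round(s_4, k_4) = 0x5E
s_6 = Round(s_5, k_5) = 0x51
s_7 = Round(s_6, k_6) = 0x32
s_8 = Round(s_7, k_7) = 0x18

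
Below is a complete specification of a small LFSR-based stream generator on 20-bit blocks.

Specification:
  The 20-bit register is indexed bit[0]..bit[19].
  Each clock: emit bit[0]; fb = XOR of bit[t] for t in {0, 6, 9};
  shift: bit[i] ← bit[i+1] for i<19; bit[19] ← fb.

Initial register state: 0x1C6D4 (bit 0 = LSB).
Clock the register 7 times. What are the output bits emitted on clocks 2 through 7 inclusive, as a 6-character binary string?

010101

reg_0 = 0x1C6D4
clock 1: out=0, reg = 0x0E36A
clock 2: out=0, reg = 0x071B5
clock 3: out=1, reg = 0x838DA
clock 4: out=0, reg = 0xC1C6D
clock 5: out=1, reg = 0x60E36
clock 6: out=0, reg = 0xB071B
clock 7: out=1, reg = 0x5838D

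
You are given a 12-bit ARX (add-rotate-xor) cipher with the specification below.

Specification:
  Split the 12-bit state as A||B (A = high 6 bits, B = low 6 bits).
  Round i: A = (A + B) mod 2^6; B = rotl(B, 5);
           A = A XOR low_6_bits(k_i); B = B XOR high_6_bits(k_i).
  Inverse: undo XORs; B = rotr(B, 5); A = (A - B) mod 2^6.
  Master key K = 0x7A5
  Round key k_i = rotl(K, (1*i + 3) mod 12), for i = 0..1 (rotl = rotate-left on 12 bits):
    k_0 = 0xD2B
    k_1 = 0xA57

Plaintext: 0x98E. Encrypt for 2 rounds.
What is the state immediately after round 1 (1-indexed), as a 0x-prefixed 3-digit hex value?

0x7F3

s_0 = plaintext = 0x98E
s_1 = Round(s_0, k_0) = 0x7F3
s_2 = Round(s_1, k_1) = 0x150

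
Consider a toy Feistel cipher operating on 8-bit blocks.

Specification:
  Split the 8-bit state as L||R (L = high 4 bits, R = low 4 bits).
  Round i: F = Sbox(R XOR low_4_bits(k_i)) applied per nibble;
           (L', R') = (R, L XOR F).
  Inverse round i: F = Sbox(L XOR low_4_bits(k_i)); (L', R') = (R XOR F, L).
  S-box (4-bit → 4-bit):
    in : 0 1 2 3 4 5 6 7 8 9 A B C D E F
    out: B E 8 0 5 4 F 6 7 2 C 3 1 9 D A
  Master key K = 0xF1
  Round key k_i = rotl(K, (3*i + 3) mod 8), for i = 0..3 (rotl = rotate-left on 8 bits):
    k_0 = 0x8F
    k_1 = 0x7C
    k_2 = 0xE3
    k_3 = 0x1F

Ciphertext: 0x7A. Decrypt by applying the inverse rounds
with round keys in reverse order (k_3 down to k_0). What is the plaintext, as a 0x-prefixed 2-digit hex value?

0x32

s_0 = ciphertext = 0x7A
s_1 = InvRound(s_0, k_3) = 0xD7
s_2 = InvRound(s_1, k_2) = 0xAD
s_3 = InvRound(s_2, k_1) = 0x2A
s_4 = InvRound(s_3, k_0) = 0x32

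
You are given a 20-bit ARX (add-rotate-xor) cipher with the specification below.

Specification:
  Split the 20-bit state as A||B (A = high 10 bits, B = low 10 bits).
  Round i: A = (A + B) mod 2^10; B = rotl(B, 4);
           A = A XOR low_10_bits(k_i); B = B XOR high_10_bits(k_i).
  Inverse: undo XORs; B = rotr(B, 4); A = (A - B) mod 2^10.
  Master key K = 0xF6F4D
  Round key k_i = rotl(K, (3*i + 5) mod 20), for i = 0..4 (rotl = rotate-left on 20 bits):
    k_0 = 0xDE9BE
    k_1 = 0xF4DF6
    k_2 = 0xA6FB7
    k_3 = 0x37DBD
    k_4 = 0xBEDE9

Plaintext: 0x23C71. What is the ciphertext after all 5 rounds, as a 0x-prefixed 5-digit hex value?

0xEBD27

s_0 = plaintext = 0x23C71
s_1 = Round(s_0, k_0) = 0x2F86B
s_2 = Round(s_1, k_1) = 0x37D62
s_3 = Round(s_2, k_2) = 0x7D8BE
s_4 = Round(s_3, k_3) = 0xC273D
s_5 = Round(s_4, k_4) = 0xEBD27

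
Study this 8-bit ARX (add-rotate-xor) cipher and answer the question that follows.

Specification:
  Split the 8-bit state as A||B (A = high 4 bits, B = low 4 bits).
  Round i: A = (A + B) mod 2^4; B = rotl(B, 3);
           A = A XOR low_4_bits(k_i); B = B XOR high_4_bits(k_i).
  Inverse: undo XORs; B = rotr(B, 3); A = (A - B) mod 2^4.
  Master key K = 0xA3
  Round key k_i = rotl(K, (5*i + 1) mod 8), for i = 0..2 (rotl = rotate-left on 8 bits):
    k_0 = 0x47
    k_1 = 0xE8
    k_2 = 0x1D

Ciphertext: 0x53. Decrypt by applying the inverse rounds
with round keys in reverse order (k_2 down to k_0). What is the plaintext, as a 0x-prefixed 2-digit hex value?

s_0 = ciphertext = 0x53
s_1 = InvRound(s_0, k_2) = 0x44
s_2 = InvRound(s_1, k_1) = 0x75
s_3 = InvRound(s_2, k_0) = 0xE2

0xE2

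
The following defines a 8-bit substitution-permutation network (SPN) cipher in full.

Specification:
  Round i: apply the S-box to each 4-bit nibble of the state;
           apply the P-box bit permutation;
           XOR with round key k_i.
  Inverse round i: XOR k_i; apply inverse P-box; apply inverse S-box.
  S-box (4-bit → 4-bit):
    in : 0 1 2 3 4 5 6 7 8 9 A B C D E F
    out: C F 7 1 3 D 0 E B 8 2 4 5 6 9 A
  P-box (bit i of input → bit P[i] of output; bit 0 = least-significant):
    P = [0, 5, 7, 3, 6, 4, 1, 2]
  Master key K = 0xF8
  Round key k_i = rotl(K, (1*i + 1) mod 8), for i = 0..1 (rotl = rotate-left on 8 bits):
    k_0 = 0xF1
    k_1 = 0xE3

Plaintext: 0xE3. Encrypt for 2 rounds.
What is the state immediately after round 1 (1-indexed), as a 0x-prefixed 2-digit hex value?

0xB4

s_0 = plaintext = 0xE3
s_1 = Round(s_0, k_0) = 0xB4
s_2 = Round(s_1, k_1) = 0xC0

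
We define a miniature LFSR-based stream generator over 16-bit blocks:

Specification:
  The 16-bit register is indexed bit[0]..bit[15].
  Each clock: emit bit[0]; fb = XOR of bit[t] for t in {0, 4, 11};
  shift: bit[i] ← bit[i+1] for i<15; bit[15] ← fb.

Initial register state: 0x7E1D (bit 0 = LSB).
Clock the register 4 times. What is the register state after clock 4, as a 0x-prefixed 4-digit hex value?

reg_0 = 0x7E1D
clock 1: out=1, reg = 0xBF0E
clock 2: out=0, reg = 0xDF87
clock 3: out=1, reg = 0x6FC3
clock 4: out=1, reg = 0x37E1

0x37E1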